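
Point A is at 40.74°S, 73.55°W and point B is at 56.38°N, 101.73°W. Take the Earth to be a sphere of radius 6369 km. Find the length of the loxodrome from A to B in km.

11125 km

Rhumb course C = atan2(Δλ, Δψ) with Δψ = ln[tan(π/4+φ₂/2)/tan(π/4+φ₁/2)] = +1.9768, Δλ = -0.4918 → C = 346.03°
d = R·|Δφ| / |cos C| = 6369·1.69506 / 0.97042 = 11125 km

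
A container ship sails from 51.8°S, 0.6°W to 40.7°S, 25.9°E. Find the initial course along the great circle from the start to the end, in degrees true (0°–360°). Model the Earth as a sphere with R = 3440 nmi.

69.0°

θ = atan2( sin Δλ·cos φ₂ ,  cos φ₁ sin φ₂ − sin φ₁ cos φ₂ cos Δλ )
  = atan2(+0.3383, +0.1299) = 68.99°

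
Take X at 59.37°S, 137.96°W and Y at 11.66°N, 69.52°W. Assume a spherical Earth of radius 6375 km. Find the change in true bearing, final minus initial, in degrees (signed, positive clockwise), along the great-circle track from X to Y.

At departure: θ₁ = atan2(sin Δλ cos φ₂, cos φ₁ sin φ₂ − sin φ₁ cos φ₂ cos Δλ) = 65.63°
At arrival: θ₂ = atan2(sin Δλ cos φ₁, −cos φ₂ sin φ₁ + sin φ₂ cos φ₁ cos Δλ) = 28.29°
Δθ = θ₂ − θ₁ = -37.3°

-37.3°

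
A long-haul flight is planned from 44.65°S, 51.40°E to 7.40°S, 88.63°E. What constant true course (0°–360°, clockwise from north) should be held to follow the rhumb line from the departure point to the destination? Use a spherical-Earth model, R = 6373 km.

Δψ = ln[tan(π/4+φ₂/2)/tan(π/4+φ₁/2)] = +0.7432
Δλ = +0.6498 rad (taken the short way round)
course = atan2(Δλ, Δψ) = 41.16°

41.2°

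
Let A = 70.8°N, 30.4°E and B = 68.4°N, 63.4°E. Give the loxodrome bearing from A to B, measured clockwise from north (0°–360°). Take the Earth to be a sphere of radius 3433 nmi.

101.8°

Δψ = ln[tan(π/4+φ₂/2)/tan(π/4+φ₁/2)] = -0.1203
Δλ = +0.5760 rad (taken the short way round)
course = atan2(Δλ, Δψ) = 101.80°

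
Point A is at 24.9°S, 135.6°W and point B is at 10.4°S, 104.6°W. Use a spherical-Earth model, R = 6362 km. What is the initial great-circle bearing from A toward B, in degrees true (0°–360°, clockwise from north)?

69.3°

θ = atan2( sin Δλ·cos φ₂ ,  cos φ₁ sin φ₂ − sin φ₁ cos φ₂ cos Δλ )
  = atan2(+0.5066, +0.1912) = 69.32°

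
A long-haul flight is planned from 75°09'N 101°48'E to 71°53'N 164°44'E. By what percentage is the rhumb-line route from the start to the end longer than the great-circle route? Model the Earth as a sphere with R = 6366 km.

Great circle: σ = 0.3013 rad → d_gc = Rσ = 1918.2 km
Rhumb: Δφ = -0.0570, Δλ = +1.0984, Δψ = -0.2016, q = Δφ/Δψ = 0.2828 → d_rh = R√(Δφ²+q²Δλ²) = 2010.6 km
Excess = (2010.6 − 1918.2) / 1918.2 = 92.4 / 1918.2 = 4.82% ≈ 4.8%

4.8%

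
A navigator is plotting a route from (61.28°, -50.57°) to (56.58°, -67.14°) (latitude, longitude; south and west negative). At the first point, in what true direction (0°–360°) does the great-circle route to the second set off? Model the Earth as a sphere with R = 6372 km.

248.5°

N = sin Δλ·cos φ₂ = -0.1571;  D = cos φ₁ sin φ₂ − sin φ₁ cos φ₂ cos Δλ = -0.0619
initial course = atan2(N, D) = 248.50°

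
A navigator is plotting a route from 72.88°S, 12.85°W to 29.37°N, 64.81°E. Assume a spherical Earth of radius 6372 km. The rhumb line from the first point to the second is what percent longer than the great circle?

2.3%

Great circle: σ = 1.9975 rad → d_gc = Rσ = 12728.2 km
Rhumb: Δφ = +1.7846, Δλ = +1.3554, Δψ = +2.4303, q = Δφ/Δψ = 0.7343 → d_rh = R√(Δφ²+q²Δλ²) = 13020.5 km
Excess = (13020.5 − 12728.2) / 12728.2 = 292.3 / 12728.2 = 2.30% ≈ 2.3%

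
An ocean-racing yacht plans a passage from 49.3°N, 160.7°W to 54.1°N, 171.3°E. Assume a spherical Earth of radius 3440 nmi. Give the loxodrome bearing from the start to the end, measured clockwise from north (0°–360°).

Meridional parts: M(φ₁)=+0.9918, M(φ₂)=+1.1272 → ΔM = +0.1353;  Δλ = -0.4887 rad
tan C = Δλ / ΔM = -3.6109 → C = 285.48°

285.5°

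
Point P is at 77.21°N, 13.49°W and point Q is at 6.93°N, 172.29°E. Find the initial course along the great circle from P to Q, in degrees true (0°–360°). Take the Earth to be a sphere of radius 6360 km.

N = sin Δλ·cos φ₂ = -0.1000;  D = cos φ₁ sin φ₂ − sin φ₁ cos φ₂ cos Δλ = +0.9899
initial course = atan2(N, D) = 354.23°

354.2°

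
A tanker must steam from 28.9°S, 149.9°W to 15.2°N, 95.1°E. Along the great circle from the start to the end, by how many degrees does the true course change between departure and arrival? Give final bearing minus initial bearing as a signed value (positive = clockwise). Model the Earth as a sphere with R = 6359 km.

At departure: θ₁ = atan2(sin Δλ cos φ₂, cos φ₁ sin φ₂ − sin φ₁ cos φ₂ cos Δλ) = 272.12°
At arrival: θ₂ = atan2(sin Δλ cos φ₁, −cos φ₂ sin φ₁ + sin φ₂ cos φ₁ cos Δλ) = 294.96°
Δθ = θ₂ − θ₁ = +22.8°

+22.8°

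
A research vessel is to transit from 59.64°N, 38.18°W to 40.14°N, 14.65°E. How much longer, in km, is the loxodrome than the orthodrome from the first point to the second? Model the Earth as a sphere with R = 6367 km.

92 km

Great circle: cos σ = sin φ₁ sin φ₂ + cos φ₁ cos φ₂ cos Δλ,  σ = 0.6605 rad → d_gc = 4205.23 km
Rhumb line: Δψ = -0.5384, q = Δφ/Δψ = 0.6322, d_rh = R√(Δφ²+q²Δλ²) = 4297.66 km
Excess = 4297.66 − 4205.23 = 92.43 ≈ 92 km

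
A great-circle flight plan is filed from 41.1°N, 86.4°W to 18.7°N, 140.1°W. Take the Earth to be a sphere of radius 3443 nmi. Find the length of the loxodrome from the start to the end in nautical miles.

Rhumb course C = atan2(Δλ, Δψ) with Δψ = ln[tan(π/4+φ₂/2)/tan(π/4+φ₁/2)] = -0.4558, Δλ = -0.9372 → C = 244.06°
d = R·|Δφ| / |cos C| = 3443·0.39095 / 0.43738 = 3078 nmi

3078 nmi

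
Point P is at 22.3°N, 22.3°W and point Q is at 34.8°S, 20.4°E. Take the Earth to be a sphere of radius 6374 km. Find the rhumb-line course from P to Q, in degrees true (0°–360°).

Meridional parts: M(φ₁)=+0.3994, M(φ₂)=-0.6486 → ΔM = -1.0480;  Δλ = +0.7453 rad
tan C = Δλ / ΔM = -0.7111 → C = 144.58°

144.6°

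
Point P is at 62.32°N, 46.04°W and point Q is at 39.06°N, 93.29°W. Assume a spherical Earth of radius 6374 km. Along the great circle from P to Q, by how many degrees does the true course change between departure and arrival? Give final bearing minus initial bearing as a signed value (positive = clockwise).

-38.1°

At departure: θ₁ = atan2(sin Δλ cos φ₂, cos φ₁ sin φ₂ − sin φ₁ cos φ₂ cos Δλ) = 253.03°
At arrival: θ₂ = atan2(sin Δλ cos φ₁, −cos φ₂ sin φ₁ + sin φ₂ cos φ₁ cos Δλ) = 214.90°
Δθ = θ₂ − θ₁ = -38.1°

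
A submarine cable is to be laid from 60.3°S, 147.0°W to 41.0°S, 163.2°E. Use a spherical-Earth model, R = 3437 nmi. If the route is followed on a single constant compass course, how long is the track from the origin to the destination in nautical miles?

2189 nmi

Δψ = ln[tan(π/4+φ₂/2)/tan(π/4+φ₁/2)] = +0.5416;  Δφ = +0.3368 rad,  Δλ = -0.8692 rad
q = Δφ/Δψ = 0.6219
d = R·√(Δφ² + q²Δλ²) = 3437·0.63693 = 2189 nmi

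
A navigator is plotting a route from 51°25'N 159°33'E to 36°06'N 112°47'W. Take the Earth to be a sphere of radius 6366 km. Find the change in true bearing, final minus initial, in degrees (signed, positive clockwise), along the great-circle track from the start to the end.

At departure: θ₁ = atan2(sin Δλ cos φ₂, cos φ₁ sin φ₂ − sin φ₁ cos φ₂ cos Δλ) = 67.06°
At arrival: θ₂ = atan2(sin Δλ cos φ₁, −cos φ₂ sin φ₁ + sin φ₂ cos φ₁ cos Δλ) = 134.70°
Δθ = θ₂ − θ₁ = +67.6°

+67.6°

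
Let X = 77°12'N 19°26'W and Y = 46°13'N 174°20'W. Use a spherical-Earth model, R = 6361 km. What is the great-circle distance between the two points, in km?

Haversine: a = sin²(Δφ/2)+cos φ₁ cos φ₂ sin²(Δλ/2) = 0.21740;  σ = 2·atan2(√a,√(1−a))
σ = 55.584° → d = Rσ = 6361·0.97012 = 6171 km

6171 km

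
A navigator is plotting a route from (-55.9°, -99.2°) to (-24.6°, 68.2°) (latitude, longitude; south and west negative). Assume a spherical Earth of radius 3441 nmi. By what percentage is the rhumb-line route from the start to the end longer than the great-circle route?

Great circle: σ = 1.7242 rad → d_gc = Rσ = 5932.9 nmi
Rhumb: Δφ = +0.5463, Δλ = +2.9217, Δψ = +0.7387, q = Δφ/Δψ = 0.7395 → d_rh = R√(Δφ²+q²Δλ²) = 7668.3 nmi
Excess = (7668.3 − 5932.9) / 5932.9 = 1735.4 / 5932.9 = 29.2505% ≈ 29.3%

29.3%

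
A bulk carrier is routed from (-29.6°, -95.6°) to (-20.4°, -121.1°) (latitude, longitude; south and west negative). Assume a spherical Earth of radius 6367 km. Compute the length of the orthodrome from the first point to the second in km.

cos σ = sin φ₁ sin φ₂ + cos φ₁ cos φ₂ cos Δλ
      = sin(-29.60°)sin(-20.40°) + cos(-29.60°)cos(-20.40°)cos(-25.50°) = 0.9077
σ = 24.804° → d = Rσ = 6367·0.43291 = 2756 km

2756 km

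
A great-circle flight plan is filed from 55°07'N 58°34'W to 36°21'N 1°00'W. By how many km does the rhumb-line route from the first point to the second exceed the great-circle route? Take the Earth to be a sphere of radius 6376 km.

Great circle: cos σ = sin φ₁ sin φ₂ + cos φ₁ cos φ₂ cos Δλ,  σ = 0.7477 rad → d_gc = 4767.3 km
Rhumb line: Δψ = -0.4759, q = Δφ/Δψ = 0.6882, d_rh = R√(Δφ²+q²Δλ²) = 4878.3 km
Excess = 4878.3 − 4767.3 = 111.0 ≈ 111 km

111 km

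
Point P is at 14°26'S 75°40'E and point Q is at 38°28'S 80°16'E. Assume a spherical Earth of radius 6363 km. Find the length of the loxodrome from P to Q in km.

2707 km

Δψ = ln[tan(π/4+φ₂/2)/tan(π/4+φ₁/2)] = -0.4737;  Δφ = -0.4195 rad,  Δλ = +0.0803 rad
q = Δφ/Δψ = 0.8854
d = R·√(Δφ² + q²Δλ²) = 6363·0.42544 = 2707 km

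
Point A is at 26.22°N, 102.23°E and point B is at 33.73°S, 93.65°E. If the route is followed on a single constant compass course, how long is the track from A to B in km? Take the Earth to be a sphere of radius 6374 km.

6731 km

Δψ = ln[tan(π/4+φ₂/2)/tan(π/4+φ₁/2)] = -1.1005;  Δφ = -1.0463 rad,  Δλ = -0.1497 rad
q = Δφ/Δψ = 0.9508
d = R·√(Δφ² + q²Δλ²) = 6374·1.05597 = 6731 km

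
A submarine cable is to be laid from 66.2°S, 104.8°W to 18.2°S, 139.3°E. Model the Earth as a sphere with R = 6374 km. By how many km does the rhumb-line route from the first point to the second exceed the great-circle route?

997 km

Great circle: cos σ = sin φ₁ sin φ₂ + cos φ₁ cos φ₂ cos Δλ,  σ = 1.4522 rad → d_gc = 9256.3 km
Rhumb line: Δψ = +1.2340, q = Δφ/Δψ = 0.6789, d_rh = R√(Δφ²+q²Δλ²) = 10253.4 km
Excess = 10253.4 − 9256.3 = 997.1 ≈ 997 km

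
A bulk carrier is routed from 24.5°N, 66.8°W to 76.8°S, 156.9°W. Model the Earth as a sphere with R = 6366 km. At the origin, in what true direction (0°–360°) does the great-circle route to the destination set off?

194.5°

N = sin Δλ·cos φ₂ = -0.2284;  D = cos φ₁ sin φ₂ − sin φ₁ cos φ₂ cos Δλ = -0.8858
initial course = atan2(N, D) = 194.46°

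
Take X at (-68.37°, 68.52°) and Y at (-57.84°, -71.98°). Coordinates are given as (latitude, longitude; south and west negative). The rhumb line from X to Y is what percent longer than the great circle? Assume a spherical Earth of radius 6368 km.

25.9%

Great circle: σ = 0.8821 rad → d_gc = Rσ = 5617.0 km
Rhumb: Δφ = +0.1838, Δλ = -2.4522, Δψ = +0.4114, q = Δφ/Δψ = 0.4467 → d_rh = R√(Δφ²+q²Δλ²) = 7073.1 km
Excess = (7073.1 − 5617.0) / 5617.0 = 1456.1 / 5617.0 = 25.92% ≈ 25.9%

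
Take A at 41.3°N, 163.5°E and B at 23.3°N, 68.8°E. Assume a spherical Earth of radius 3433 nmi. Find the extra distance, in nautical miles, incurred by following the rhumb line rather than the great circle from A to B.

196 nmi

Great circle: cos σ = sin φ₁ sin φ₂ + cos φ₁ cos φ₂ cos Δλ,  σ = 1.3648 rad → d_gc = 4685.4 nmi
Rhumb line: Δψ = -0.3745, q = Δφ/Δψ = 0.8390, d_rh = R√(Δφ²+q²Δλ²) = 4881.1 nmi
Excess = 4881.1 − 4685.4 = 195.7 ≈ 196 nmi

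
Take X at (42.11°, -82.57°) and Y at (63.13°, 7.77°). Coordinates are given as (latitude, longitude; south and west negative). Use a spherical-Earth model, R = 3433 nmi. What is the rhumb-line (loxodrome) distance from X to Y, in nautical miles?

Rhumb course C = atan2(Δλ, Δψ) with Δψ = ln[tan(π/4+φ₂/2)/tan(π/4+φ₁/2)] = +0.6200, Δλ = +1.5767 → C = 68.53°
d = R·|Δφ| / |cos C| = 3433·0.36687 / 0.36597 = 3441 nmi

3441 nmi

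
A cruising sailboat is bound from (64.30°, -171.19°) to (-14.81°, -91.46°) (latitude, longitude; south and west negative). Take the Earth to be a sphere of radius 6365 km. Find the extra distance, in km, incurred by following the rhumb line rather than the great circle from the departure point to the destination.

Great circle: cos σ = sin φ₁ sin φ₂ + cos φ₁ cos φ₂ cos Δλ,  σ = 1.7270 rad → d_gc = 10992.43 km
Rhumb line: Δψ = -1.7393, q = Δφ/Δψ = 0.7938, d_rh = R√(Δφ²+q²Δλ²) = 11254.85 km
Excess = 11254.85 − 10992.43 = 262.42 ≈ 262 km

262 km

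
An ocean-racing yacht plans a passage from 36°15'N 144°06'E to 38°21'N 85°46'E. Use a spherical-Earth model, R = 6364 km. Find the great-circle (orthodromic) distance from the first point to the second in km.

cos σ = sin φ₁ sin φ₂ + cos φ₁ cos φ₂ cos Δλ
      = sin(36.25°)sin(38.35°) + cos(36.25°)cos(38.35°)cos(-58.33°) = 0.6989
σ = 45.661° → d = Rσ = 6364·0.79693 = 5072 km

5072 km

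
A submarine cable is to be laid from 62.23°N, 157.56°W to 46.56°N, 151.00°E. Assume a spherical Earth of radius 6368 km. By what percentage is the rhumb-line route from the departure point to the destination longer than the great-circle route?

2.3%

Great circle: σ = 0.5695 rad → d_gc = Rσ = 3626.7 km
Rhumb: Δφ = -0.2735, Δλ = -0.8978, Δψ = -0.4772, q = Δφ/Δψ = 0.5732 → d_rh = R√(Δφ²+q²Δλ²) = 3711.0 km
Excess = (3711.0 − 3626.7) / 3626.7 = 84.3 / 3626.7 = 2.32% ≈ 2.3%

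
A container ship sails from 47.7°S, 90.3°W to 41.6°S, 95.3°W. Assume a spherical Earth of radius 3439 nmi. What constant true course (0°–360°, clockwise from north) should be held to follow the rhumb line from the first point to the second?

Meridional parts: M(φ₁)=-0.9497, M(φ₂)=-0.7998 → ΔM = +0.1499;  Δλ = -0.0873 rad
tan C = Δλ / ΔM = -0.5823 → C = 329.79°

329.8°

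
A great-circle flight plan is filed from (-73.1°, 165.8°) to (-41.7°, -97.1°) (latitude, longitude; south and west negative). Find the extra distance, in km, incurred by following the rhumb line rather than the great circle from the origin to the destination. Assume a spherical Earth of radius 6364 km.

563 km

Great circle: cos σ = sin φ₁ sin φ₂ + cos φ₁ cos φ₂ cos Δλ,  σ = 0.9151 rad → d_gc = 5824.0 km
Rhumb line: Δψ = +1.1046, q = Δφ/Δψ = 0.4961, d_rh = R√(Δφ²+q²Δλ²) = 6387.1 km
Excess = 6387.1 − 5824.0 = 563.1 ≈ 563 km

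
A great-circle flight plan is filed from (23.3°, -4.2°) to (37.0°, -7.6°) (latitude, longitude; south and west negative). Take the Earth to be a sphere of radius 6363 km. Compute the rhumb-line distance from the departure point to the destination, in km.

Rhumb course C = atan2(Δλ, Δψ) with Δψ = ln[tan(π/4+φ₂/2)/tan(π/4+φ₁/2)] = +0.2776, Δλ = -0.0593 → C = 347.94°
d = R·|Δφ| / |cos C| = 6363·0.23911 / 0.97791 = 1556 km

1556 km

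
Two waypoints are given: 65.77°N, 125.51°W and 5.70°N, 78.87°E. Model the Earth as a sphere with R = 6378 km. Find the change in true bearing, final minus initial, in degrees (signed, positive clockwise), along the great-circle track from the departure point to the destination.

-144.5°

Initial bearing θ₁ = atan2(sin Δλ cos φ₂, cos φ₁ sin φ₂ − sin φ₁ cos φ₂ cos Δλ) = 334.66°
Final bearing θ₂ = (initial bearing from the destination back to the start) + 180° = 190.17°
Δθ = θ₂ − θ₁ = -144.5°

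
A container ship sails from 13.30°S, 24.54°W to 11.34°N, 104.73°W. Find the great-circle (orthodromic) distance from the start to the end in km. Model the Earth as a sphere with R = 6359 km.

Haversine: a = sin²(Δφ/2)+cos φ₁ cos φ₂ sin²(Δλ/2) = 0.44133;  σ = 2·atan2(√a,√(1−a))
σ = 83.261° → d = Rσ = 6359·1.45319 = 9241 km

9241 km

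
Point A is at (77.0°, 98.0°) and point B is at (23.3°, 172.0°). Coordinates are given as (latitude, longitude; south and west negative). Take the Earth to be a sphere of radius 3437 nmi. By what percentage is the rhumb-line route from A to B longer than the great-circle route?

4.6%

Great circle: σ = 1.1126 rad → d_gc = Rσ = 3823.9 nmi
Rhumb: Δφ = -0.9372, Δλ = +1.2915, Δψ = -1.7538, q = Δφ/Δψ = 0.5344 → d_rh = R√(Δφ²+q²Δλ²) = 4000.6 nmi
Excess = (4000.6 − 3823.9) / 3823.9 = 176.7 / 3823.9 = 4.62% ≈ 4.6%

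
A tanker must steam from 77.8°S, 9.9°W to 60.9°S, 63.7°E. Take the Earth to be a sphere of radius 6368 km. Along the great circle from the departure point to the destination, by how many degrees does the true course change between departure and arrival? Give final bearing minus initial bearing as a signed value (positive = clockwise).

At departure: θ₁ = atan2(sin Δλ cos φ₂, cos φ₁ sin φ₂ − sin φ₁ cos φ₂ cos Δλ) = 96.17°
At arrival: θ₂ = atan2(sin Δλ cos φ₁, −cos φ₂ sin φ₁ + sin φ₂ cos φ₁ cos Δλ) = 25.60°
Δθ = θ₂ − θ₁ = -70.6°

-70.6°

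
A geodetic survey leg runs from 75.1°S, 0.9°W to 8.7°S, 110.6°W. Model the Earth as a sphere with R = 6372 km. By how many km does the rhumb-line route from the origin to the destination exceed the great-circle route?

Great circle: cos σ = sin φ₁ sin φ₂ + cos φ₁ cos φ₂ cos Δλ,  σ = 1.5103 rad → d_gc = 9623.4 km
Rhumb line: Δψ = +1.8819, q = Δφ/Δψ = 0.6158, d_rh = R√(Δφ²+q²Δλ²) = 10534.4 km
Excess = 10534.4 − 9623.4 = 911.0 ≈ 911 km

911 km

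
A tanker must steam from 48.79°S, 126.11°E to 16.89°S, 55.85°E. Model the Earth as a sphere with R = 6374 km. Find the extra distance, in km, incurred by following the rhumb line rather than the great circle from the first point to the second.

157 km

Great circle: cos σ = sin φ₁ sin φ₂ + cos φ₁ cos φ₂ cos Δλ,  σ = 1.1247 rad → d_gc = 7168.5 km
Rhumb line: Δψ = +0.6791, q = Δφ/Δψ = 0.8199, d_rh = R√(Δφ²+q²Δλ²) = 7325.3 km
Excess = 7325.3 − 7168.5 = 156.8 ≈ 157 km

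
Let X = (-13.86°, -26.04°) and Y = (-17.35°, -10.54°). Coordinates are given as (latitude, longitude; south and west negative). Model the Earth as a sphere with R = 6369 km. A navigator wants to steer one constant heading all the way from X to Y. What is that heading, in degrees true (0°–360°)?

103.2°

Meridional parts: M(φ₁)=-0.2443, M(φ₂)=-0.3076 → ΔM = -0.0633;  Δλ = +0.2705 rad
tan C = Δλ / ΔM = -4.2768 → C = 103.16°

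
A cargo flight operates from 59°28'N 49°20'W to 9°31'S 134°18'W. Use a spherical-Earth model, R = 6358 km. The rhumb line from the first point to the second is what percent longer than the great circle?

2.6%

Great circle: σ = 1.6694 rad → d_gc = Rσ = 10614.1 km
Rhumb: Δφ = -1.2040, Δλ = -1.4829, Δψ = -1.4654, q = Δφ/Δψ = 0.8216 → d_rh = R√(Δφ²+q²Δλ²) = 10890.9 km
Excess = (10890.9 − 10614.1) / 10614.1 = 276.8 / 10614.1 = 2.61% ≈ 2.6%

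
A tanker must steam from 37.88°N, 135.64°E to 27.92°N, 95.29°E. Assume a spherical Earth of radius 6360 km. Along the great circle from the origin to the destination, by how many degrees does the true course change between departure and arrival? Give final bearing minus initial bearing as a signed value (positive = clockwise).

-22.7°

At departure: θ₁ = atan2(sin Δλ cos φ₂, cos φ₁ sin φ₂ − sin φ₁ cos φ₂ cos Δλ) = 265.61°
At arrival: θ₂ = atan2(sin Δλ cos φ₁, −cos φ₂ sin φ₁ + sin φ₂ cos φ₁ cos Δλ) = 242.96°
Δθ = θ₂ − θ₁ = -22.7°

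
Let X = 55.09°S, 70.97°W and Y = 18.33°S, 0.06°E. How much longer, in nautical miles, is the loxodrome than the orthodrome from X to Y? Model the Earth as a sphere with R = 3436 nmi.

105 nmi

Great circle: cos σ = sin φ₁ sin φ₂ + cos φ₁ cos φ₂ cos Δλ,  σ = 1.1213 rad → d_gc = 3852.9 nmi
Rhumb line: Δψ = +0.8315, q = Δφ/Δψ = 0.7716, d_rh = R√(Δφ²+q²Δλ²) = 3957.7 nmi
Excess = 3957.7 − 3852.9 = 104.8 ≈ 105 nmi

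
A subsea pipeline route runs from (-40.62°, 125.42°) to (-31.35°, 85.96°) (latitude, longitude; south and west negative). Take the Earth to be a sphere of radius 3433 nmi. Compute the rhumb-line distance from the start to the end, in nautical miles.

1988 nmi

Rhumb course C = atan2(Δλ, Δψ) with Δψ = ln[tan(π/4+φ₂/2)/tan(π/4+φ₁/2)] = +0.2004, Δλ = -0.6887 → C = 286.22°
d = R·|Δφ| / |cos C| = 3433·0.16179 / 0.27939 = 1988 nmi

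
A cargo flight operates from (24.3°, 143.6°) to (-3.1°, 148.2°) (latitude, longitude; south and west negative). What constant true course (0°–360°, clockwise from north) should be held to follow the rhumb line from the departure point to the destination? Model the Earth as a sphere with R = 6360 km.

Meridional parts: M(φ₁)=+0.4374, M(φ₂)=-0.0541 → ΔM = -0.4916;  Δλ = +0.0803 rad
tan C = Δλ / ΔM = -0.1633 → C = 170.72°

170.7°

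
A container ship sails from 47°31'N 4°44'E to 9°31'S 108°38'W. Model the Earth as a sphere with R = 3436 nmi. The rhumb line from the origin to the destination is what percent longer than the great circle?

3.3%

Great circle: σ = 1.9672 rad → d_gc = Rσ = 6759.3 nmi
Rhumb: Δφ = -0.9954, Δλ = -1.9786, Δψ = -1.1118, q = Δφ/Δψ = 0.8953 → d_rh = R√(Δφ²+q²Δλ²) = 6982.1 nmi
Excess = (6982.1 − 6759.3) / 6759.3 = 222.8 / 6759.3 = 3.30% ≈ 3.3%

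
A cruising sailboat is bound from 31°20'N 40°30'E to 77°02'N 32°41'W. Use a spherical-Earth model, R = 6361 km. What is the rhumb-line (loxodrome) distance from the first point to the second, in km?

Rhumb course C = atan2(Δλ, Δψ) with Δψ = ln[tan(π/4+φ₂/2)/tan(π/4+φ₁/2)] = +1.5983, Δλ = -1.2773 → C = 321.37°
d = R·|Δφ| / |cos C| = 6361·0.79762 / 0.78120 = 6495 km

6495 km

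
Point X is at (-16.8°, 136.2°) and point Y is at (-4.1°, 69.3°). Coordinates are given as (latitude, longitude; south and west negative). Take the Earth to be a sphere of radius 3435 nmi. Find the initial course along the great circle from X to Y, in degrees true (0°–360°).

272.8°

N = sin Δλ·cos φ₂ = -0.9175;  D = cos φ₁ sin φ₂ − sin φ₁ cos φ₂ cos Δλ = +0.0447
initial course = atan2(N, D) = 272.79°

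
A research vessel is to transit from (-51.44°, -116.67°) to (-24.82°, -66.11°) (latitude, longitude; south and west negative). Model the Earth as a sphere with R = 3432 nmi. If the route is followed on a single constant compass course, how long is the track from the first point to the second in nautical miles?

2826 nmi

Δψ = ln[tan(π/4+φ₂/2)/tan(π/4+φ₁/2)] = +0.6030;  Δφ = +0.4646 rad,  Δλ = +0.8824 rad
q = Δφ/Δψ = 0.7705
d = R·√(Δφ² + q²Δλ²) = 3432·0.82352 = 2826 nmi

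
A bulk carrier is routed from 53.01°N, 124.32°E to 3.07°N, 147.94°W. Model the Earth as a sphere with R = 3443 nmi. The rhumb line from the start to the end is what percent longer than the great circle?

3.0%

Great circle: σ = 1.5043 rad → d_gc = Rσ = 5179.2 nmi
Rhumb: Δφ = -0.8716, Δλ = +1.5314, Δψ = -1.0415, q = Δφ/Δψ = 0.8369 → d_rh = R√(Δφ²+q²Δλ²) = 5336.2 nmi
Excess = (5336.2 − 5179.2) / 5179.2 = 157.0 / 5179.2 = 3.03% ≈ 3.0%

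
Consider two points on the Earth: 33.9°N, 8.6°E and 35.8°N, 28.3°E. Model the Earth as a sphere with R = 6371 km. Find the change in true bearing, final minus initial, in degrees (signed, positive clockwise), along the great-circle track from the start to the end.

+11.3°

At departure: θ₁ = atan2(sin Δλ cos φ₂, cos φ₁ sin φ₂ − sin φ₁ cos φ₂ cos Δλ) = 77.70°
At arrival: θ₂ = atan2(sin Δλ cos φ₁, −cos φ₂ sin φ₁ + sin φ₂ cos φ₁ cos Δλ) = 89.03°
Δθ = θ₂ − θ₁ = +11.3°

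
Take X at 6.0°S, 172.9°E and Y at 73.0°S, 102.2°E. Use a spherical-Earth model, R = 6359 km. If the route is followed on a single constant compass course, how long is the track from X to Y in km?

9022 km

Rhumb course C = atan2(Δλ, Δψ) with Δψ = ln[tan(π/4+φ₂/2)/tan(π/4+φ₁/2)] = -1.7959, Δλ = -1.2339 → C = 214.49°
d = R·|Δφ| / |cos C| = 6359·1.16937 / 0.82420 = 9022 km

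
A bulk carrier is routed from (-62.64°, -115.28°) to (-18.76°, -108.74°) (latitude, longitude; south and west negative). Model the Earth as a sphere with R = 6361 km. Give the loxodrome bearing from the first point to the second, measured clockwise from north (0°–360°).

Δψ = ln[tan(π/4+φ₂/2)/tan(π/4+φ₁/2)] = +1.0796
Δλ = +0.1141 rad (taken the short way round)
course = atan2(Δλ, Δψ) = 6.04°

6.0°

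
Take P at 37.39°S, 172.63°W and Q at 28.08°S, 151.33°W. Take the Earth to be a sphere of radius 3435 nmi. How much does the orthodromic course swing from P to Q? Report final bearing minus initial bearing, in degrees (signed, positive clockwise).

-11.7°

At departure: θ₁ = atan2(sin Δλ cos φ₂, cos φ₁ sin φ₂ − sin φ₁ cos φ₂ cos Δλ) = 68.67°
At arrival: θ₂ = atan2(sin Δλ cos φ₁, −cos φ₂ sin φ₁ + sin φ₂ cos φ₁ cos Δλ) = 57.01°
Δθ = θ₂ − θ₁ = -11.7°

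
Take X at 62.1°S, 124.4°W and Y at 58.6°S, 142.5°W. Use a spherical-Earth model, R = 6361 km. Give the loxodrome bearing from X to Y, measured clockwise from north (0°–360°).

291.4°

Δψ = ln[tan(π/4+φ₂/2)/tan(π/4+φ₁/2)] = +0.1236
Δλ = -0.3159 rad (taken the short way round)
course = atan2(Δλ, Δψ) = 291.37°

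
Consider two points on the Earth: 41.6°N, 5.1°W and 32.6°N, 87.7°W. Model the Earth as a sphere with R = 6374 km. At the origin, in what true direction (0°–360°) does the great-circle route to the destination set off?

291.6°

θ = atan2( sin Δλ·cos φ₂ ,  cos φ₁ sin φ₂ − sin φ₁ cos φ₂ cos Δλ )
  = atan2(-0.8354, +0.3309) = 291.60°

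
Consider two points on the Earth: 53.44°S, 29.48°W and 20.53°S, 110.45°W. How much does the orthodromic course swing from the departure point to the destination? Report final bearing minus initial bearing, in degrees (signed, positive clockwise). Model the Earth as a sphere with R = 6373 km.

At departure: θ₁ = atan2(sin Δλ cos φ₂, cos φ₁ sin φ₂ − sin φ₁ cos φ₂ cos Δλ) = 264.39°
At arrival: θ₂ = atan2(sin Δλ cos φ₁, −cos φ₂ sin φ₁ + sin φ₂ cos φ₁ cos Δλ) = 320.73°
Δθ = θ₂ − θ₁ = +56.3°

+56.3°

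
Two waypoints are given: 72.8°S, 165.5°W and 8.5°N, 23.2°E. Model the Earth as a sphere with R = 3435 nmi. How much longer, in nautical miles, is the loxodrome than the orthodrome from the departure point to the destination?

1730 nmi

Great circle: cos σ = sin φ₁ sin φ₂ + cos φ₁ cos φ₂ cos Δλ,  σ = 2.0156 rad → d_gc = 6923.64 nmi
Rhumb line: Δψ = +2.0378, q = Δφ/Δψ = 0.6963, d_rh = R√(Δφ²+q²Δλ²) = 8654.08 nmi
Excess = 8654.08 − 6923.64 = 1730.44 ≈ 1730 nmi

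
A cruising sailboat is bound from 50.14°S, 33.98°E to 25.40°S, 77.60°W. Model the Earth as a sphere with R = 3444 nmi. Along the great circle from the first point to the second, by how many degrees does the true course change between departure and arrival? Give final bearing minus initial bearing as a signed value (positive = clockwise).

Initial bearing θ₁ = atan2(sin Δλ cos φ₂, cos φ₁ sin φ₂ − sin φ₁ cos φ₂ cos Δλ) = 237.75°
Final bearing θ₂ = (initial bearing from the destination back to the start) + 180° = 323.13°
Δθ = θ₂ − θ₁ = +85.4°

+85.4°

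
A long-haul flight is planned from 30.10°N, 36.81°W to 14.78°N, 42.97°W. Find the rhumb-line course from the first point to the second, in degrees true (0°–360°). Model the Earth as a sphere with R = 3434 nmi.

200.3°

Δψ = ln[tan(π/4+φ₂/2)/tan(π/4+φ₁/2)] = -0.2905
Δλ = -0.1075 rad (taken the short way round)
course = atan2(Δλ, Δψ) = 200.31°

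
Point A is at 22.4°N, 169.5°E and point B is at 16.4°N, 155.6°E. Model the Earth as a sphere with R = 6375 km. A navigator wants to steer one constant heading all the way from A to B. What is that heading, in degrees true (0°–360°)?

Meridional parts: M(φ₁)=+0.4013, M(φ₂)=+0.2902 → ΔM = -0.1111;  Δλ = -0.2426 rad
tan C = Δλ / ΔM = +2.1839 → C = 245.40°

245.4°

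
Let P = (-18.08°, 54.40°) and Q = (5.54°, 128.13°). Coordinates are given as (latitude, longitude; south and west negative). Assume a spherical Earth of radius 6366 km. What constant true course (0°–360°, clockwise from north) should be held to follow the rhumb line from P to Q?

Δψ = ln[tan(π/4+φ₂/2)/tan(π/4+φ₁/2)] = +0.4178
Δλ = +1.2868 rad (taken the short way round)
course = atan2(Δλ, Δψ) = 72.01°

72.0°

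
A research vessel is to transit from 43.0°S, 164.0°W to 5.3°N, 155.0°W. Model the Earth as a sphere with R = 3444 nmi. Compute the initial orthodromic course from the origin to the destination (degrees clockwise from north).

θ = atan2( sin Δλ·cos φ₂ ,  cos φ₁ sin φ₂ − sin φ₁ cos φ₂ cos Δλ )
  = atan2(+0.1558, +0.7383) = 11.91°

11.9°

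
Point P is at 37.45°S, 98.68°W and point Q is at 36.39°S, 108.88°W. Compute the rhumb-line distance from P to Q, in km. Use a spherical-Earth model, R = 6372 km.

914 km

Δψ = ln[tan(π/4+φ₂/2)/tan(π/4+φ₁/2)] = +0.0231;  Δφ = +0.0185 rad,  Δλ = -0.1780 rad
q = Δφ/Δψ = 0.7995
d = R·√(Δφ² + q²Δλ²) = 6372·0.14352 = 914 km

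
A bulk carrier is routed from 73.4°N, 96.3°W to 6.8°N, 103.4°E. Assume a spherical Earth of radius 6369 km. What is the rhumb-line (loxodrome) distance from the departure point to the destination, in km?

Δψ = ln[tan(π/4+φ₂/2)/tan(π/4+φ₁/2)] = -1.8060;  Δφ = -1.1624 rad,  Δλ = -2.7978 rad
q = Δφ/Δψ = 0.6436
d = R·√(Δφ² + q²Δλ²) = 6369·2.14331 = 13651 km

13651 km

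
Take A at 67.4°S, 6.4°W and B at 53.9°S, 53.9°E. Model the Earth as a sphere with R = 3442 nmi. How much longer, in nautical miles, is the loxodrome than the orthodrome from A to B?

68 nmi

Great circle: cos σ = sin φ₁ sin φ₂ + cos φ₁ cos φ₂ cos Δλ,  σ = 0.5392 rad → d_gc = 1855.9 nmi
Rhumb line: Δψ = +0.4891, q = Δφ/Δψ = 0.4817, d_rh = R√(Δφ²+q²Δλ²) = 1924.2 nmi
Excess = 1924.2 − 1855.9 = 68.3 ≈ 68 nmi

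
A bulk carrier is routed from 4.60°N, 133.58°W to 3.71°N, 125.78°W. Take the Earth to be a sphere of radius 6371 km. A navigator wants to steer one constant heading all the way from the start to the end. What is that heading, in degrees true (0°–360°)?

Meridional parts: M(φ₁)=+0.0804, M(φ₂)=+0.0648 → ΔM = -0.0156;  Δλ = +0.1361 rad
tan C = Δλ / ΔM = -8.7409 → C = 96.53°

96.5°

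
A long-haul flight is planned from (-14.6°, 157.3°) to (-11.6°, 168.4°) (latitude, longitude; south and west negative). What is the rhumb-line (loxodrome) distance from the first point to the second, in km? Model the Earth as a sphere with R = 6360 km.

Rhumb course C = atan2(Δλ, Δψ) with Δψ = ln[tan(π/4+φ₂/2)/tan(π/4+φ₁/2)] = +0.0538, Δλ = +0.1937 → C = 74.49°
d = R·|Δφ| / |cos C| = 6360·0.05236 / 0.26742 = 1245 km

1245 km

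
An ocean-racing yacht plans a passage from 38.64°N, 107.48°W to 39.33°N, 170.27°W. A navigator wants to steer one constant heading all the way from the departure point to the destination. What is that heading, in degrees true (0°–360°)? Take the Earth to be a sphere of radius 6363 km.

270.8°

Δψ = ln[tan(π/4+φ₂/2)/tan(π/4+φ₁/2)] = +0.0155
Δλ = -1.0959 rad (taken the short way round)
course = atan2(Δλ, Δψ) = 270.81°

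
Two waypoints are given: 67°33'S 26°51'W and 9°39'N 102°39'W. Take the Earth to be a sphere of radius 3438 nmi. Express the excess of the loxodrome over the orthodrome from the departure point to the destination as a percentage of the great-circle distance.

Great circle: σ = 1.6334 rad → d_gc = Rσ = 5615.7 nmi
Rhumb: Δφ = +1.3474, Δλ = -1.3230, Δψ = +1.7864, q = Δφ/Δψ = 0.7543 → d_rh = R√(Δφ²+q²Δλ²) = 5764.3 nmi
Excess = (5764.3 − 5615.7) / 5615.7 = 148.6 / 5615.7 = 2.646% ≈ 2.6%

2.6%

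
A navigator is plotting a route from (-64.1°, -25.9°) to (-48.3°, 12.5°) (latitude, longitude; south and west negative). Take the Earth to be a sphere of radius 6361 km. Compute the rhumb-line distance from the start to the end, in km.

2916 km

Δψ = ln[tan(π/4+φ₂/2)/tan(π/4+φ₁/2)] = +0.5046;  Δφ = +0.2758 rad,  Δλ = +0.6702 rad
q = Δφ/Δψ = 0.5465
d = R·√(Δφ² + q²Δλ²) = 6361·0.45848 = 2916 km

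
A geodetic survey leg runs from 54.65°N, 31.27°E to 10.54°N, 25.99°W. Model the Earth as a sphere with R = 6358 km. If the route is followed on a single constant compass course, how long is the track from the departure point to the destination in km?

7071 km

Δψ = ln[tan(π/4+φ₂/2)/tan(π/4+φ₁/2)] = -0.9586;  Δφ = -0.7699 rad,  Δλ = -0.9994 rad
q = Δφ/Δψ = 0.8031
d = R·√(Δφ² + q²Δλ²) = 6358·1.11213 = 7071 km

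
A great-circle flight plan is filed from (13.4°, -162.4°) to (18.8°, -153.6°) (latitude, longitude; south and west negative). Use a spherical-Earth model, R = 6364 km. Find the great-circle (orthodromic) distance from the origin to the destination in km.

1114 km

cos σ = sin φ₁ sin φ₂ + cos φ₁ cos φ₂ cos Δλ
      = sin(13.40°)sin(18.80°) + cos(13.40°)cos(18.80°)cos(8.80°) = 0.9847
σ = 10.028° → d = Rσ = 6364·0.17503 = 1114 km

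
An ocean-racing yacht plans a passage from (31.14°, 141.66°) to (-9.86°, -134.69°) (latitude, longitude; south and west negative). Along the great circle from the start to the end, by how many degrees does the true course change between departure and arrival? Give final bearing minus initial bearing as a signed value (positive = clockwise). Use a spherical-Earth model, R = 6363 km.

At departure: θ₁ = atan2(sin Δλ cos φ₂, cos φ₁ sin φ₂ − sin φ₁ cos φ₂ cos Δλ) = 101.71°
At arrival: θ₂ = atan2(sin Δλ cos φ₁, −cos φ₂ sin φ₁ + sin φ₂ cos φ₁ cos Δλ) = 121.72°
Δθ = θ₂ − θ₁ = +20.0°

+20.0°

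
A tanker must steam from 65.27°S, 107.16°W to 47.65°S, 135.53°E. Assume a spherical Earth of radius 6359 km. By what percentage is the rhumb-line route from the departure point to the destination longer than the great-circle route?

15.0%

Great circle: σ = 0.9980 rad → d_gc = Rσ = 6346.4 km
Rhumb: Δφ = +0.3075, Δλ = -2.0474, Δψ = +0.5693, q = Δφ/Δψ = 0.5402 → d_rh = R√(Δφ²+q²Δλ²) = 7299.9 km
Excess = (7299.9 − 6346.4) / 6346.4 = 953.5 / 6346.4 = 15.02% ≈ 15.0%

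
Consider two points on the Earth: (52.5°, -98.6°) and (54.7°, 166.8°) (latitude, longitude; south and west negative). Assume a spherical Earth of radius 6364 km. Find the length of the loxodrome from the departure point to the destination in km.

Δψ = ln[tan(π/4+φ₂/2)/tan(π/4+φ₁/2)] = +0.0647;  Δφ = +0.0384 rad,  Δλ = -1.6511 rad
q = Δφ/Δψ = 0.5932
d = R·√(Δφ² + q²Δλ²) = 6364·0.98025 = 6238 km

6238 km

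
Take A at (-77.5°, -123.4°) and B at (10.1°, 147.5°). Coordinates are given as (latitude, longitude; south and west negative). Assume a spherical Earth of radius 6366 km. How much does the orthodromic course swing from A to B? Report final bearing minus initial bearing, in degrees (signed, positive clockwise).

At departure: θ₁ = atan2(sin Δλ cos φ₂, cos φ₁ sin φ₂ − sin φ₁ cos φ₂ cos Δλ) = 273.08°
At arrival: θ₂ = atan2(sin Δλ cos φ₁, −cos φ₂ sin φ₁ + sin φ₂ cos φ₁ cos Δλ) = 347.32°
Δθ = θ₂ − θ₁ = +74.2°

+74.2°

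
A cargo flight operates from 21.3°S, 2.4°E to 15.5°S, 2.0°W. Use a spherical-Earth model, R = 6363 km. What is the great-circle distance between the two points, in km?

793 km

cos σ = sin φ₁ sin φ₂ + cos φ₁ cos φ₂ cos Δλ
      = sin(-21.30°)sin(-15.50°) + cos(-21.30°)cos(-15.50°)cos(-4.40°) = 0.9922
σ = 7.145° → d = Rσ = 6363·0.12470 = 793 km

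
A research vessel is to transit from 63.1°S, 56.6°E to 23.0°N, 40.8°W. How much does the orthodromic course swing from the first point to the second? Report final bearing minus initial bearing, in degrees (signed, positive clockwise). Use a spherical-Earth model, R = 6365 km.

At departure: θ₁ = atan2(sin Δλ cos φ₂, cos φ₁ sin φ₂ − sin φ₁ cos φ₂ cos Δλ) = 274.45°
At arrival: θ₂ = atan2(sin Δλ cos φ₁, −cos φ₂ sin φ₁ + sin φ₂ cos φ₁ cos Δλ) = 330.66°
Δθ = θ₂ − θ₁ = +56.2°

+56.2°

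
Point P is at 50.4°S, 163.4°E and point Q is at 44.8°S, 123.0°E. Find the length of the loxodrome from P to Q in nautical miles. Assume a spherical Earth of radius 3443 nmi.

Rhumb course C = atan2(Δλ, Δψ) with Δψ = ln[tan(π/4+φ₂/2)/tan(π/4+φ₁/2)] = +0.1451, Δλ = -0.7051 → C = 281.63°
d = R·|Δφ| / |cos C| = 3443·0.09774 / 0.20162 = 1669 nmi

1669 nmi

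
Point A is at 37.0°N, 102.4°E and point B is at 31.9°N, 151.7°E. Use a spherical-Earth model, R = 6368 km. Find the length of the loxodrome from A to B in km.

Δψ = ln[tan(π/4+φ₂/2)/tan(π/4+φ₁/2)] = -0.1080;  Δφ = -0.0890 rad,  Δλ = +0.8604 rad
q = Δφ/Δψ = 0.8241
d = R·√(Δφ² + q²Δλ²) = 6368·0.71465 = 4551 km

4551 km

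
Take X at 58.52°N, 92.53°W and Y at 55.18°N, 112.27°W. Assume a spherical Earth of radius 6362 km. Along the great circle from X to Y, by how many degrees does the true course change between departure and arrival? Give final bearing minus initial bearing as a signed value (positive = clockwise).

-16.6°

Initial bearing θ₁ = atan2(sin Δλ cos φ₂, cos φ₁ sin φ₂ − sin φ₁ cos φ₂ cos Δλ) = 261.26°
Final bearing θ₂ = (initial bearing from the destination back to the start) + 180° = 244.68°
Δθ = θ₂ − θ₁ = -16.6°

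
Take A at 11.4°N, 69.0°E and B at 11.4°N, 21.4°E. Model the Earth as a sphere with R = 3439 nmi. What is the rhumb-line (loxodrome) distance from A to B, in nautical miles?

Δψ = ln[tan(π/4+φ₂/2)/tan(π/4+φ₁/2)] = +0.0000;  Δφ = +0.0000 rad,  Δλ = -0.8308 rad
Δψ ≈ 0 so q = cos φ₁ = 0.9803
d = R·√(Δφ² + q²Δλ²) = 3439·0.81439 = 2801 nmi

2801 nmi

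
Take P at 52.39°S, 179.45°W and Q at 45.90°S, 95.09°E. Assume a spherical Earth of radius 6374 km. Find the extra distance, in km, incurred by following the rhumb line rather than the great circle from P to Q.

Great circle: cos σ = sin φ₁ sin φ₂ + cos φ₁ cos φ₂ cos Δλ,  σ = 0.9242 rad → d_gc = 5890.6 km
Rhumb line: Δψ = +0.1735, q = Δφ/Δψ = 0.6529, d_rh = R√(Δφ²+q²Δλ²) = 6248.7 km
Excess = 6248.7 − 5890.6 = 358.1 ≈ 358 km

358 km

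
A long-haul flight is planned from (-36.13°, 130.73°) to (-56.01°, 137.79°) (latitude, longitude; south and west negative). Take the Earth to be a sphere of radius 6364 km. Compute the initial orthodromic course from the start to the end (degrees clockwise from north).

N = sin Δλ·cos φ₂ = +0.0687;  D = cos φ₁ sin φ₂ − sin φ₁ cos φ₂ cos Δλ = -0.3426
initial course = atan2(N, D) = 168.66°

168.7°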